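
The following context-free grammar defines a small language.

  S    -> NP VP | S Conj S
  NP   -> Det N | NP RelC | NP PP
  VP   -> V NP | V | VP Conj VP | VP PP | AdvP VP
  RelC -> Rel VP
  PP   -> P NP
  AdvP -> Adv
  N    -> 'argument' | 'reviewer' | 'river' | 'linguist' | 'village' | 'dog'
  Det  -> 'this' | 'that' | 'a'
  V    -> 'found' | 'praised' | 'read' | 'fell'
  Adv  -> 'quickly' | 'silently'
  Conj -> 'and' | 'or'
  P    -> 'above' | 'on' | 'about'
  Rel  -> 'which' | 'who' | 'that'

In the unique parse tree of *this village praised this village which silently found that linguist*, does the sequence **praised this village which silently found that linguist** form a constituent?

Yes

[S [NP [Det this] [N village]] [VP [V praised] [NP [NP [Det this] [N village]] [RelC [Rel which] [VP [AdvP [Adv silently]] [VP [V found] [NP [Det that] [N linguist]]]]]]]]
The words 'praised this village which silently found that linguist' are exhaustively dominated by a single VP node (built by VP → V NP), so they form a constituent.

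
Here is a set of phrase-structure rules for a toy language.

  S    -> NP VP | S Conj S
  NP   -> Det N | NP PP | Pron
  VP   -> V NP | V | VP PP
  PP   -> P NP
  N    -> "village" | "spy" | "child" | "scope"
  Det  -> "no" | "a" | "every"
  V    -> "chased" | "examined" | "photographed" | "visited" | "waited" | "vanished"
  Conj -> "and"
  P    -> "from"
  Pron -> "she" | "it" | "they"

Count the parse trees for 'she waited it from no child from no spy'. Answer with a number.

5

Two of the 5 distinct bracketings:
[S [NP [Pron she]] [VP [V waited] [NP [NP [Pron it]] [PP [P from] [NP [NP [Det no] [N child]] [PP [P from] [NP [Det no] [N spy]]]]]]]]
[S [NP [Pron she]] [VP [V waited] [NP [NP [NP [Pron it]] [PP [P from] [NP [Det no] [N child]]]] [PP [P from] [NP [Det no] [N spy]]]]]]
The trees differ in how a recursive rule is bracketed over the same span.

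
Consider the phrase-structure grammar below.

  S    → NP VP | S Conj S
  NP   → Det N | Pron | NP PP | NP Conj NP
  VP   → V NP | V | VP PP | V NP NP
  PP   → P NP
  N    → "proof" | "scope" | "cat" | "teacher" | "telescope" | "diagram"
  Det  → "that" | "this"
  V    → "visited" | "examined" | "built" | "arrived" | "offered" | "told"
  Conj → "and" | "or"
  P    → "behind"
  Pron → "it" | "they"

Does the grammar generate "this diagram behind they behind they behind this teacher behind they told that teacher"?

S
  NP
    NP
      Det: this
      N: diagram
    PP
      P: behind
      NP
        NP
          Pron: they
        PP
          P: behind
          NP
            NP
              Pron: they
            PP
              P: behind
              NP
                NP
                  Det: this
                  N: teacher
                PP
                  P: behind
                  NP
                    Pron: they
  VP
    V: told
    NP
      Det: that
      N: teacher
Every word is introduced by a lexical rule and the phrasal rules combine the resulting categories into a single S.

Grammatical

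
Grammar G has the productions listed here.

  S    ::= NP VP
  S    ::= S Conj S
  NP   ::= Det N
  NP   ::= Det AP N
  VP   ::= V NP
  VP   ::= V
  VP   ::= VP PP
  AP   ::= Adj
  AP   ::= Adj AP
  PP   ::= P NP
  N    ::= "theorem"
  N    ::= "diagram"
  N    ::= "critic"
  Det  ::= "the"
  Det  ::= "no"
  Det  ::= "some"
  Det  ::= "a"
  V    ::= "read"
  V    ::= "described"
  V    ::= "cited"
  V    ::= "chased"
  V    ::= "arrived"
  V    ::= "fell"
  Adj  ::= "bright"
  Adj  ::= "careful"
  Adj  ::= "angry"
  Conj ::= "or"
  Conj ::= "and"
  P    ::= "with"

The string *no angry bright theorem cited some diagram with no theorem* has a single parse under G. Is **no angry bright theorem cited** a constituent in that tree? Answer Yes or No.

[S [NP [Det no] [AP [Adj angry] [AP [Adj bright]]] [N theorem]] [VP [VP [V cited] [NP [Det some] [N diagram]]] [PP [P with] [NP [Det no] [N theorem]]]]]
The smallest constituent containing 'no angry bright theorem cited' is the S spanning 'no angry bright theorem cited some diagram with no theorem'; no single node in the tree dominates exactly the given words.

No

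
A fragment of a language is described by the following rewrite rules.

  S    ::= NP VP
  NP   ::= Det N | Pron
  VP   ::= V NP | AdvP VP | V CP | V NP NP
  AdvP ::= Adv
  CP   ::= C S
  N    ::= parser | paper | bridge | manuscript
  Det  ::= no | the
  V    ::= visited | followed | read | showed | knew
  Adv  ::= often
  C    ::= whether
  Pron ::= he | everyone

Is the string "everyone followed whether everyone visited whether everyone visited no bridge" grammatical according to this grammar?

Grammatical

[S [NP [Pron everyone]] [VP [V followed] [CP [C whether] [S [NP [Pron everyone]] [VP [V visited] [CP [C whether] [S [NP [Pron everyone]] [VP [V visited] [NP [Det no] [N bridge]]]]]]]]]]
Every word is introduced by a lexical rule and the phrasal rules combine the resulting categories into a single S.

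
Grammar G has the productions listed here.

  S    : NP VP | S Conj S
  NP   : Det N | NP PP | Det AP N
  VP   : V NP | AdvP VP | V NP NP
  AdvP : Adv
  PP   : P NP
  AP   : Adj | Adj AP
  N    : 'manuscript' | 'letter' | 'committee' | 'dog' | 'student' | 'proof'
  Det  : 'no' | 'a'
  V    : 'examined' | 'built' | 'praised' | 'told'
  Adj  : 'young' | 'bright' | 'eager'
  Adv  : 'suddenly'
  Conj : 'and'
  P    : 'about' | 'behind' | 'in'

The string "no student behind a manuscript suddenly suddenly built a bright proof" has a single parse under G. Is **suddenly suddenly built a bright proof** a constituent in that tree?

[S [NP [NP [Det no] [N student]] [PP [P behind] [NP [Det a] [N manuscript]]]] [VP [AdvP [Adv suddenly]] [VP [AdvP [Adv suddenly]] [VP [V built] [NP [Det a] [AP [Adj bright]] [N proof]]]]]]
The words 'suddenly suddenly built a bright proof' are exhaustively dominated by a single VP node (built by VP → AdvP VP), so they form a constituent.

Yes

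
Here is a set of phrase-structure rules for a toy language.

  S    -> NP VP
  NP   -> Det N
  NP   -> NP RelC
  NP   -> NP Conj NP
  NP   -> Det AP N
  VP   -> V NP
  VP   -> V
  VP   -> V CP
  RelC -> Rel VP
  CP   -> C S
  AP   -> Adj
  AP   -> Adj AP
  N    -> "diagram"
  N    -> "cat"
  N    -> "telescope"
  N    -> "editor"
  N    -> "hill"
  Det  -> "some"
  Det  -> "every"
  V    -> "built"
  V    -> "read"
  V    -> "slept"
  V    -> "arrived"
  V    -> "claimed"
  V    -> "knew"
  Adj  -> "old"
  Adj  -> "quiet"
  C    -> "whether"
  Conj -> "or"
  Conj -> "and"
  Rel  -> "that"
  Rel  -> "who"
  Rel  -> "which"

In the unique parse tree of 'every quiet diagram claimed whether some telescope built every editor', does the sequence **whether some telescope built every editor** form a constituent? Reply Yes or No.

Yes

[S [NP [Det every] [AP [Adj quiet]] [N diagram]] [VP [V claimed] [CP [C whether] [S [NP [Det some] [N telescope]] [VP [V built] [NP [Det every] [N editor]]]]]]]
The words 'whether some telescope built every editor' are exhaustively dominated by a single CP node (built by CP → C S), so they form a constituent.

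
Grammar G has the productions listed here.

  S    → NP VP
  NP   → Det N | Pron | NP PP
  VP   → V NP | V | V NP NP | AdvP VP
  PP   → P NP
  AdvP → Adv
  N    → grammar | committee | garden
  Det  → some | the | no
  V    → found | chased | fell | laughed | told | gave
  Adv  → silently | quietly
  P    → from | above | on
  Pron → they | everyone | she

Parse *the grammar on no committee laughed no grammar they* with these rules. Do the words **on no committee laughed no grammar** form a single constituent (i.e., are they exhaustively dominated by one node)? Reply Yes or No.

No

[S [NP [NP [Det the] [N grammar]] [PP [P on] [NP [Det no] [N committee]]]] [VP [V laughed] [NP [Det no] [N grammar]] [NP [Pron they]]]]
The smallest constituent containing 'on no committee laughed no grammar' is the S spanning 'the grammar on no committee laughed no grammar they'; no single node in the tree dominates exactly the given words.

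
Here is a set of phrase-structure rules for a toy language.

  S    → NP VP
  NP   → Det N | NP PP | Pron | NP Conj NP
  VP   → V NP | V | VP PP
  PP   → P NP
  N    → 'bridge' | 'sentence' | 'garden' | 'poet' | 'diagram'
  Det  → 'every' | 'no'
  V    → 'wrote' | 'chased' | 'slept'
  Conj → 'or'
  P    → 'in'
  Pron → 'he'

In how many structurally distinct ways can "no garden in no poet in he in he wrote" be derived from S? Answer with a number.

Two of the 5 distinct bracketings:
[S [NP [NP [Det no] [N garden]] [PP [P in] [NP [NP [Det no] [N poet]] [PP [P in] [NP [NP [Pron he]] [PP [P in] [NP [Pron he]]]]]]]] [VP [V wrote]]]
[S [NP [NP [Det no] [N garden]] [PP [P in] [NP [NP [NP [Det no] [N poet]] [PP [P in] [NP [Pron he]]]] [PP [P in] [NP [Pron he]]]]]] [VP [V wrote]]]
The trees differ in how a recursive rule is bracketed over the same span.

5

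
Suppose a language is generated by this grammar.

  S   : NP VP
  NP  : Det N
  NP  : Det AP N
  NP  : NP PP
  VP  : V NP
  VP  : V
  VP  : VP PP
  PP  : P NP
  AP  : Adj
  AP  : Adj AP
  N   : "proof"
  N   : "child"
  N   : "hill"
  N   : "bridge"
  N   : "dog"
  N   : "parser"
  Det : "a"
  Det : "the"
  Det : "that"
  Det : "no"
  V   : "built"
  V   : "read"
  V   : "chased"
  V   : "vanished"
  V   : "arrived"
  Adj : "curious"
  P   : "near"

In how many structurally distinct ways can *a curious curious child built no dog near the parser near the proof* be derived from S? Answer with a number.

Two of the 5 distinct bracketings:
[S [NP [Det a] [AP [Adj curious] [AP [Adj curious]]] [N child]] [VP [V built] [NP [NP [Det no] [N dog]] [PP [P near] [NP [NP [Det the] [N parser]] [PP [P near] [NP [Det the] [N proof]]]]]]]]
[S [NP [Det a] [AP [Adj curious] [AP [Adj curious]]] [N child]] [VP [V built] [NP [NP [NP [Det no] [N dog]] [PP [P near] [NP [Det the] [N parser]]]] [PP [P near] [NP [Det the] [N proof]]]]]]
The trees differ in how a recursive rule is bracketed over the same span.

5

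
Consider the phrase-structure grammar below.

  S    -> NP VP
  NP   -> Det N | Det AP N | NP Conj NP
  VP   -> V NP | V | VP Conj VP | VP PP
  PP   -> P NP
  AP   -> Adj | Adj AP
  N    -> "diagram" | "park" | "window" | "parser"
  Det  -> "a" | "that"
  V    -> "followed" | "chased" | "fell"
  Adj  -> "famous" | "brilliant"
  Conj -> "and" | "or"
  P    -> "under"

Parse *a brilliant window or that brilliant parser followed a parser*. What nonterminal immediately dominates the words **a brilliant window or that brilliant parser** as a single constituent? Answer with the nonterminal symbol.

NP

S
  NP
    NP
      Det: a
      AP
        Adj: brilliant
      N: window
    Conj: or
    NP
      Det: that
      AP
        Adj: brilliant
      N: parser
  VP
    V: followed
    NP
      Det: a
      N: parser
The span 'a brilliant window or that brilliant parser' is the NP node built by NP → NP Conj NP.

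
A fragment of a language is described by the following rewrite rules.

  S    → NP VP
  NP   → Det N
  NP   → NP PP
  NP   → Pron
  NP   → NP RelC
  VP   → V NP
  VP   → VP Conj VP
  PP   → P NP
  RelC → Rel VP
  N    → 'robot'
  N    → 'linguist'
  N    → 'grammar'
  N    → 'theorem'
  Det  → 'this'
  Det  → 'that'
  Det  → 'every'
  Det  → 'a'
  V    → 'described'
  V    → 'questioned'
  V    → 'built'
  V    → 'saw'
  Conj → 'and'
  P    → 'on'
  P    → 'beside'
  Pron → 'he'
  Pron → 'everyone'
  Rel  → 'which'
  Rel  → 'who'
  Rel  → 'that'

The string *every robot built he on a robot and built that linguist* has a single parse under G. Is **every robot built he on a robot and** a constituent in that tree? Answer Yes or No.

No

[S [NP [Det every] [N robot]] [VP [VP [V built] [NP [NP [Pron he]] [PP [P on] [NP [Det a] [N robot]]]]] [Conj and] [VP [V built] [NP [Det that] [N linguist]]]]]
The smallest constituent containing 'every robot built he on a robot and' is the S spanning 'every robot built he on a robot and built that linguist'; no single node in the tree dominates exactly the given words.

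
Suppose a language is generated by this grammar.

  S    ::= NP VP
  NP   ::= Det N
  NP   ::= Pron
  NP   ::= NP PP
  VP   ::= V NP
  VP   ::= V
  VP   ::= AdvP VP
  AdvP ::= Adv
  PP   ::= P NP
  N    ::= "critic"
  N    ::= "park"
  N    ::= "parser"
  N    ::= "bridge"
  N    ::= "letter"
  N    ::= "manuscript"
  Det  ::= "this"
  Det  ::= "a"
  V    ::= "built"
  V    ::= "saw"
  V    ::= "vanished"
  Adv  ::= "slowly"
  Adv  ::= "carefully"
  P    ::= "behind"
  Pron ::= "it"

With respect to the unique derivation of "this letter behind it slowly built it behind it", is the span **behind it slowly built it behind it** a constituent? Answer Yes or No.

[S [NP [NP [Det this] [N letter]] [PP [P behind] [NP [Pron it]]]] [VP [AdvP [Adv slowly]] [VP [V built] [NP [NP [Pron it]] [PP [P behind] [NP [Pron it]]]]]]]
The smallest constituent containing 'behind it slowly built it behind it' is the S spanning 'this letter behind it slowly built it behind it'; no single node in the tree dominates exactly the given words.

No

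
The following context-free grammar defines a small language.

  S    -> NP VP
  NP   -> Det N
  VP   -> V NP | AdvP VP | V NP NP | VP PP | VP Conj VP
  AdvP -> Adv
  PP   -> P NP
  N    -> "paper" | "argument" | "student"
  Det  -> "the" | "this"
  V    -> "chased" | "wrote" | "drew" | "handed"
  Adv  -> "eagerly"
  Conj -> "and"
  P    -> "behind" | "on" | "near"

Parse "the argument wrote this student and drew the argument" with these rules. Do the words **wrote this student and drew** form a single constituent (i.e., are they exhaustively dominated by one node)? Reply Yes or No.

No

[S [NP [Det the] [N argument]] [VP [VP [V wrote] [NP [Det this] [N student]]] [Conj and] [VP [V drew] [NP [Det the] [N argument]]]]]
The smallest constituent containing 'wrote this student and drew' is the VP spanning 'wrote this student and drew the argument'; no single node in the tree dominates exactly the given words.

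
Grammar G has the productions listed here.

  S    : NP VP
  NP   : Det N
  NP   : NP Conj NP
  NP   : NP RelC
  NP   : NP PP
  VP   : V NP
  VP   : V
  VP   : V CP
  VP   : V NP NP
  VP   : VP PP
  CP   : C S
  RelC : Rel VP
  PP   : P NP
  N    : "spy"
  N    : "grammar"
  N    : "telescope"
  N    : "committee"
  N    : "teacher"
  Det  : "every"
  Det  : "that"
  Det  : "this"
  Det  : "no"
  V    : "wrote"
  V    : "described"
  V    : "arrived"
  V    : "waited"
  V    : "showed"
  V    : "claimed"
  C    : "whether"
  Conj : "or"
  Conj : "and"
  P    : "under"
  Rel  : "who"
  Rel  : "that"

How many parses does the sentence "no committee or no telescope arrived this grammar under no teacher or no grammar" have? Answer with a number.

3

Two of the 3 distinct bracketings:
[S [NP [NP [Det no] [N committee]] [Conj or] [NP [Det no] [N telescope]]] [VP [V arrived] [NP [NP [NP [Det this] [N grammar]] [PP [P under] [NP [Det no] [N teacher]]]] [Conj or] [NP [Det no] [N grammar]]]]]
[S [NP [NP [Det no] [N committee]] [Conj or] [NP [Det no] [N telescope]]] [VP [V arrived] [NP [NP [Det this] [N grammar]] [PP [P under] [NP [NP [Det no] [N teacher]] [Conj or] [NP [Det no] [N grammar]]]]]]]
The trees differ in how a recursive rule is bracketed over the same span.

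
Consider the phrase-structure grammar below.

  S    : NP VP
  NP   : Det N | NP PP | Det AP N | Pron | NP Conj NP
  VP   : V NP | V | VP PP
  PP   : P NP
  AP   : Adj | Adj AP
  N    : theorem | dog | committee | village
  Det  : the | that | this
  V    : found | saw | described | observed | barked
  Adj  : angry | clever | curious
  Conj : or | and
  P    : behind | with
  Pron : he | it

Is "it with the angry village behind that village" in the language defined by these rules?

For S → NP VP, every NP-prefix leaves a non-VP remainder: after 'it' the remainder is not a VP; after 'it with the angry village' the remainder is not a VP.

Ungrammatical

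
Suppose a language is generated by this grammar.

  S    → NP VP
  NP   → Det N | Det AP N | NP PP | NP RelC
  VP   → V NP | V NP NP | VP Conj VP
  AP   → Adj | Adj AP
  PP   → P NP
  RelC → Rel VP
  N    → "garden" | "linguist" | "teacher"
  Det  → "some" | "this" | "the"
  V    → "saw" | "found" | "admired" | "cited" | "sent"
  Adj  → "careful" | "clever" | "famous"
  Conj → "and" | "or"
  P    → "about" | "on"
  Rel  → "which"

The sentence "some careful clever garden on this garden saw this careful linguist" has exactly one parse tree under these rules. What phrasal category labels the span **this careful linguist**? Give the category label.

NP

[S [NP [NP [Det some] [AP [Adj careful] [AP [Adj clever]]] [N garden]] [PP [P on] [NP [Det this] [N garden]]]] [VP [V saw] [NP [Det this] [AP [Adj careful]] [N linguist]]]]
The span 'this careful linguist' is the NP node built by NP → Det AP N.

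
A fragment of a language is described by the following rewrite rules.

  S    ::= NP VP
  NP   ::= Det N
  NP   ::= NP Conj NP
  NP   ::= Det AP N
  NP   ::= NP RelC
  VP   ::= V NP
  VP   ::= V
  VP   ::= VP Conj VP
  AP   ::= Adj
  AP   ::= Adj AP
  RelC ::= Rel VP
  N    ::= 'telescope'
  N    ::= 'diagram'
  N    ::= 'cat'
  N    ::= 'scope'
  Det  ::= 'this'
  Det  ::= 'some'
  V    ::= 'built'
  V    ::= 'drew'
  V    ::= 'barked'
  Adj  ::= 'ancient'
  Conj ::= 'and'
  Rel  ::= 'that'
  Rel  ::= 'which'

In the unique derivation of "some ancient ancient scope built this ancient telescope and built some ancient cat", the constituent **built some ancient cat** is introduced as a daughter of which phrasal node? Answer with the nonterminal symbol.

S
  NP
    Det: some
    AP
      Adj: ancient
      AP
        Adj: ancient
    N: scope
  VP
    VP
      V: built
      NP
        Det: this
        AP
          Adj: ancient
        N: telescope
    Conj: and
    VP
      V: built
      NP
        Det: some
        AP
          Adj: ancient
        N: cat
The span 'built some ancient cat' is the VP node built by VP → V NP.
Its mother is the VP built by VP → VP Conj VP.

VP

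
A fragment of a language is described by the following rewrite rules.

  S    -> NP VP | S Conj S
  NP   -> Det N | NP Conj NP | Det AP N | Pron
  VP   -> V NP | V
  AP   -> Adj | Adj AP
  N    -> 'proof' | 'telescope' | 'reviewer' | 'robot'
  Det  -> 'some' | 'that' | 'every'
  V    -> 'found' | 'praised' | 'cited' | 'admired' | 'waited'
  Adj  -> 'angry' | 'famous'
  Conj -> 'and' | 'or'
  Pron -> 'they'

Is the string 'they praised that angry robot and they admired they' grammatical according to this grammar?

Grammatical

S
  S
    NP
      Pron: they
    VP
      V: praised
      NP
        Det: that
        AP
          Adj: angry
        N: robot
  Conj: and
  S
    NP
      Pron: they
    VP
      V: admired
      NP
        Pron: they
Each bracket corresponds to one application of a listed rule, so the string is derivable from S.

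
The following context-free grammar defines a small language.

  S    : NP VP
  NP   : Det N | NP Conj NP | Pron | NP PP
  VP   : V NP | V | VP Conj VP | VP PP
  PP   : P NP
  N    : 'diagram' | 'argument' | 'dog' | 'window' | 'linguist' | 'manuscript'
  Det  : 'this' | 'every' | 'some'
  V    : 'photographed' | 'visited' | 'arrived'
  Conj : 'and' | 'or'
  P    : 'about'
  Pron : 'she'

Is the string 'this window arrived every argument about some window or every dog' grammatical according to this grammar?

[S [NP [Det this] [N window]] [VP [V arrived] [NP [NP [NP [Det every] [N argument]] [PP [P about] [NP [Det some] [N window]]]] [Conj or] [NP [Det every] [N dog]]]]]
Each bracket corresponds to one application of a listed rule, so the string is derivable from S.

Grammatical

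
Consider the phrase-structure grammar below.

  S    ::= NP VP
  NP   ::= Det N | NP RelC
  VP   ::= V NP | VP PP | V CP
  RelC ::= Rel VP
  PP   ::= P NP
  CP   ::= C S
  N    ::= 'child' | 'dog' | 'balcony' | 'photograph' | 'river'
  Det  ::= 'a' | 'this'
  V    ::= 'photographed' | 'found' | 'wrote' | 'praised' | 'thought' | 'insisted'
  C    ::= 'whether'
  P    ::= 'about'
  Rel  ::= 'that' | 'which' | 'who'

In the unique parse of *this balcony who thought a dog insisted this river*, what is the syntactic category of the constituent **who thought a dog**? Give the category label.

RelC

S
  NP
    NP
      Det: this
      N: balcony
    RelC
      Rel: who
      VP
        V: thought
        NP
          Det: a
          N: dog
  VP
    V: insisted
    NP
      Det: this
      N: river
The span 'who thought a dog' is the RelC node built by RelC → Rel VP.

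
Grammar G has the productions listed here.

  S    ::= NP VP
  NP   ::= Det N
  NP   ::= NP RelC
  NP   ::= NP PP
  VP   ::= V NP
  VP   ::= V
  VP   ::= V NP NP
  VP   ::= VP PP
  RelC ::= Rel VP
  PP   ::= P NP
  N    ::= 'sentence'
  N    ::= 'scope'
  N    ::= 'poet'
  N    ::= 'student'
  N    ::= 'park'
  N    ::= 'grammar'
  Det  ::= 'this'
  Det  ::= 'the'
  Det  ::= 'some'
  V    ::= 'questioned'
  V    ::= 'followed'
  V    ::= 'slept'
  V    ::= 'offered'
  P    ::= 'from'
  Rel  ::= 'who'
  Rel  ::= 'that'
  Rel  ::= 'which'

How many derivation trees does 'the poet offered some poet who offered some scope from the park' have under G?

Two of the 6 distinct bracketings:
[S [NP [Det the] [N poet]] [VP [V offered] [NP [NP [Det some] [N poet]] [RelC [Rel who] [VP [V offered] [NP [NP [Det some] [N scope]] [PP [P from] [NP [Det the] [N park]]]]]]]]]
[S [NP [Det the] [N poet]] [VP [V offered] [NP [NP [Det some] [N poet]] [RelC [Rel who] [VP [VP [V offered] [NP [Det some] [N scope]]] [PP [P from] [NP [Det the] [N park]]]]]]]]
The difference turns on whether NP → NP PP is used at the relevant span, versus an alternative expansion of NP.

6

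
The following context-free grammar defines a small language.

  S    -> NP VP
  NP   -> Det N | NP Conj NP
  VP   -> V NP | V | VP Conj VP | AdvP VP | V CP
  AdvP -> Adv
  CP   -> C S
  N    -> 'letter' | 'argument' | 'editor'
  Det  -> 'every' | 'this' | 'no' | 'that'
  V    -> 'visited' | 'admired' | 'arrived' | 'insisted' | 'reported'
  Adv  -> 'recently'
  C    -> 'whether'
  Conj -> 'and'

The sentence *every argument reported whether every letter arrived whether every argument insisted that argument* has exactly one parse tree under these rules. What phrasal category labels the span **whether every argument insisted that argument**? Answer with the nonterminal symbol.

CP

S
  NP
    Det: every
    N: argument
  VP
    V: reported
    CP
      C: whether
      S
        NP
          Det: every
          N: letter
        VP
          V: arrived
          CP
            C: whether
            S
              NP
                Det: every
                N: argument
              VP
                V: insisted
                NP
                  Det: that
                  N: argument
The span 'whether every argument insisted that argument' is the CP node built by CP → C S.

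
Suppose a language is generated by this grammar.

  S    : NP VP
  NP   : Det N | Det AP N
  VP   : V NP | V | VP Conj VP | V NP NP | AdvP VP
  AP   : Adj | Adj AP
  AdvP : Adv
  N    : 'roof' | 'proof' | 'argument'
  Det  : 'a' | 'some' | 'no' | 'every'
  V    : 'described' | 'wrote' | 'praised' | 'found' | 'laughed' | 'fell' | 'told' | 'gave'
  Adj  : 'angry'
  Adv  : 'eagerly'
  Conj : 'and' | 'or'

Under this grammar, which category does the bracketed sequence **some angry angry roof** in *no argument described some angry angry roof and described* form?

NP

[S [NP [Det no] [N argument]] [VP [VP [V described] [NP [Det some] [AP [Adj angry] [AP [Adj angry]]] [N roof]]] [Conj and] [VP [V described]]]]
The span 'some angry angry roof' is the NP node built by NP → Det AP N.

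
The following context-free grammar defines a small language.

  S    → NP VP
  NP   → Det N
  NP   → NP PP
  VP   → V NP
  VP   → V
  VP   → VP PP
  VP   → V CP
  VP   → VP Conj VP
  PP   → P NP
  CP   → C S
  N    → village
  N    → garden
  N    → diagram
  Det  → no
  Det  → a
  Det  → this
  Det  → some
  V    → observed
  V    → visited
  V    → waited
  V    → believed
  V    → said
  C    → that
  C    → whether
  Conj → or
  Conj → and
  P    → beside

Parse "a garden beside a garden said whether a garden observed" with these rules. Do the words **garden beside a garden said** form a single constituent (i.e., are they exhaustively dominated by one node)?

[S [NP [NP [Det a] [N garden]] [PP [P beside] [NP [Det a] [N garden]]]] [VP [V said] [CP [C whether] [S [NP [Det a] [N garden]] [VP [V observed]]]]]]
The smallest constituent containing 'garden beside a garden said' is the S spanning 'a garden beside a garden said whether a garden observed'; no single node in the tree dominates exactly the given words.

No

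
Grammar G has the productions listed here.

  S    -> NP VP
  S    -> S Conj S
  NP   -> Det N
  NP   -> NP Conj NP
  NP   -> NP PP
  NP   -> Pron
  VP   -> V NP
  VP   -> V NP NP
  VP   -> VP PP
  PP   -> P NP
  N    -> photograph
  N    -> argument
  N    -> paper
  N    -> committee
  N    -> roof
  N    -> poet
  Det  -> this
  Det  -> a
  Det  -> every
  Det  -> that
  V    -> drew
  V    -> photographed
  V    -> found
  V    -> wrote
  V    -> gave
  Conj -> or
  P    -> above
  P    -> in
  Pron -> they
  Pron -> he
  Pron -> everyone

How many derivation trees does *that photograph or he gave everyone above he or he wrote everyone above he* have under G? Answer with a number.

4

Two of the 4 distinct bracketings:
[S [S [NP [NP [Det that] [N photograph]] [Conj or] [NP [Pron he]]] [VP [V gave] [NP [NP [Pron everyone]] [PP [P above] [NP [Pron he]]]]]] [Conj or] [S [NP [Pron he]] [VP [V wrote] [NP [NP [Pron everyone]] [PP [P above] [NP [Pron he]]]]]]]
[S [S [NP [NP [Det that] [N photograph]] [Conj or] [NP [Pron he]]] [VP [V gave] [NP [NP [Pron everyone]] [PP [P above] [NP [Pron he]]]]]] [Conj or] [S [NP [Pron he]] [VP [VP [V wrote] [NP [Pron everyone]]] [PP [P above] [NP [Pron he]]]]]]
The difference turns on whether VP → VP PP is used at the relevant span, versus an alternative expansion of VP.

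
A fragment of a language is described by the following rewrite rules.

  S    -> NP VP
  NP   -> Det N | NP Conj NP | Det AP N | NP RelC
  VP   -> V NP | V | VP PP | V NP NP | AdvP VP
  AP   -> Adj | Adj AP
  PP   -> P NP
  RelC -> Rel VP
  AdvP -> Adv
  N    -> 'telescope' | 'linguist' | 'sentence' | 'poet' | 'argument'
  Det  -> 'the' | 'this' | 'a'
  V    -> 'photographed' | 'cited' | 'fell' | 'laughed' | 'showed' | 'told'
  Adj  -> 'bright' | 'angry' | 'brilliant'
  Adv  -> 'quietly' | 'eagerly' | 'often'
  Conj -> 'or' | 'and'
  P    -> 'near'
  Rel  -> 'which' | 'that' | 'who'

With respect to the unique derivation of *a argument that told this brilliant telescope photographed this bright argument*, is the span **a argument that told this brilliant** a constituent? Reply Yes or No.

[S [NP [NP [Det a] [N argument]] [RelC [Rel that] [VP [V told] [NP [Det this] [AP [Adj brilliant]] [N telescope]]]]] [VP [V photographed] [NP [Det this] [AP [Adj bright]] [N argument]]]]
The smallest constituent containing 'a argument that told this brilliant' is the NP spanning 'a argument that told this brilliant telescope'; no single node in the tree dominates exactly the given words.

No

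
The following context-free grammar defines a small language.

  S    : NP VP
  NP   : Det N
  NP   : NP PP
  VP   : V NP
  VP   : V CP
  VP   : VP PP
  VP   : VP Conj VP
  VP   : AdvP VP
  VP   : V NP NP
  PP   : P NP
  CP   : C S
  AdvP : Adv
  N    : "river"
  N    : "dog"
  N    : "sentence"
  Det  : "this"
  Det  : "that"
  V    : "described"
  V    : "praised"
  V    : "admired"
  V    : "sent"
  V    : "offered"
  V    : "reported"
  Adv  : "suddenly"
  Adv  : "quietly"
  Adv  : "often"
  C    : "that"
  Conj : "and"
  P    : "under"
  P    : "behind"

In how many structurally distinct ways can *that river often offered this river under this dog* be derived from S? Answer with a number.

Two of the 3 distinct bracketings:
[S [NP [Det that] [N river]] [VP [VP [AdvP [Adv often]] [VP [V offered] [NP [Det this] [N river]]]] [PP [P under] [NP [Det this] [N dog]]]]]
[S [NP [Det that] [N river]] [VP [AdvP [Adv often]] [VP [V offered] [NP [NP [Det this] [N river]] [PP [P under] [NP [Det this] [N dog]]]]]]]
The difference turns on whether NP → NP PP is used at the relevant span, versus an alternative expansion of NP.

3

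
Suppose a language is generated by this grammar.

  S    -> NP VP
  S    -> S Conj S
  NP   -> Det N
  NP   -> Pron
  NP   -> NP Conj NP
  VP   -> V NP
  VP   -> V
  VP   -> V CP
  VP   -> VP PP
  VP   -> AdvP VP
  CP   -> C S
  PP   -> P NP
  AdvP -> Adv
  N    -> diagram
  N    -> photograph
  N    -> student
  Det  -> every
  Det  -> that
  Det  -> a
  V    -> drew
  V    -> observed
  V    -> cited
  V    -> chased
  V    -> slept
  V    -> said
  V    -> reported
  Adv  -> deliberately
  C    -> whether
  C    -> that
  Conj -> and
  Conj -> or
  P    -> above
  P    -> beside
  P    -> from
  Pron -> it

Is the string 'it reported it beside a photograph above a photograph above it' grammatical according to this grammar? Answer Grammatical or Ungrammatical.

S
  NP
    Pron: it
  VP
    VP
      VP
        VP
          V: reported
          NP
            Pron: it
        PP
          P: beside
          NP
            Det: a
            N: photograph
      PP
        P: above
        NP
          Det: a
          N: photograph
    PP
      P: above
      NP
        Pron: it
The bracketing above is licensed at every node by one of the given productions, with S at the root.

Grammatical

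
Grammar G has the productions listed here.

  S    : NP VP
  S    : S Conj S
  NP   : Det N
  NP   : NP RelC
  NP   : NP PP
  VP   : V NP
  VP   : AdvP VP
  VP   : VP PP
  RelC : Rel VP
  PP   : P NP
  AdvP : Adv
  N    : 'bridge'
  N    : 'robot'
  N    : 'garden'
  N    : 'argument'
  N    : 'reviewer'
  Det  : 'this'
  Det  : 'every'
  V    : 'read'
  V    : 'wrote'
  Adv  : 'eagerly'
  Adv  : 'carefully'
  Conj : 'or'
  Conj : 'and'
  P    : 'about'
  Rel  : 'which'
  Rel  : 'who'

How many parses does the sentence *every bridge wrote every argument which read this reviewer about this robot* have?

Two of the 4 distinct bracketings:
[S [NP [Det every] [N bridge]] [VP [V wrote] [NP [NP [Det every] [N argument]] [RelC [Rel which] [VP [V read] [NP [NP [Det this] [N reviewer]] [PP [P about] [NP [Det this] [N robot]]]]]]]]]
[S [NP [Det every] [N bridge]] [VP [V wrote] [NP [NP [Det every] [N argument]] [RelC [Rel which] [VP [VP [V read] [NP [Det this] [N reviewer]]] [PP [P about] [NP [Det this] [N robot]]]]]]]]
The difference turns on whether NP → NP PP is used at the relevant span, versus an alternative expansion of NP.

4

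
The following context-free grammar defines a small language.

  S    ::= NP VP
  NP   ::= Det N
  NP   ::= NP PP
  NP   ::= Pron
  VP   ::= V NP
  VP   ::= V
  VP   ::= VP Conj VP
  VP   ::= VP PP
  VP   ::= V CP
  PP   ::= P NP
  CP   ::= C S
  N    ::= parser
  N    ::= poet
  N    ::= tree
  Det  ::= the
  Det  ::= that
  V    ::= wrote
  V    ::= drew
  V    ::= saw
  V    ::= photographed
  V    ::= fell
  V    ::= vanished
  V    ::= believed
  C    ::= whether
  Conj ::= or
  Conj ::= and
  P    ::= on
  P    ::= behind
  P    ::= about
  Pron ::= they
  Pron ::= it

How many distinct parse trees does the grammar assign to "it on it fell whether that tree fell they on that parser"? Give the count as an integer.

3

Two of the 3 distinct bracketings:
[S [NP [NP [Pron it]] [PP [P on] [NP [Pron it]]]] [VP [VP [V fell] [CP [C whether] [S [NP [Det that] [N tree]] [VP [V fell] [NP [Pron they]]]]]] [PP [P on] [NP [Det that] [N parser]]]]]
[S [NP [NP [Pron it]] [PP [P on] [NP [Pron it]]]] [VP [V fell] [CP [C whether] [S [NP [Det that] [N tree]] [VP [V fell] [NP [NP [Pron they]] [PP [P on] [NP [Det that] [N parser]]]]]]]]]
The difference turns on whether VP → VP PP is used at the relevant span, versus an alternative expansion of VP.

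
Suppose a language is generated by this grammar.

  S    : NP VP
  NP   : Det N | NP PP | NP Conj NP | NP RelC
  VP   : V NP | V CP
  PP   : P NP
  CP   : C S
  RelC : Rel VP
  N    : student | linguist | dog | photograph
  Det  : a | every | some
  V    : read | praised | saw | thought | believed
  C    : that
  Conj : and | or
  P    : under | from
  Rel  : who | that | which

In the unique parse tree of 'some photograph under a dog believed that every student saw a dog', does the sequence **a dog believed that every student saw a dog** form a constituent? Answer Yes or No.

No

[S [NP [NP [Det some] [N photograph]] [PP [P under] [NP [Det a] [N dog]]]] [VP [V believed] [CP [C that] [S [NP [Det every] [N student]] [VP [V saw] [NP [Det a] [N dog]]]]]]]
The smallest constituent containing 'a dog believed that every student saw a dog' is the S spanning 'some photograph under a dog believed that every student saw a dog'; no single node in the tree dominates exactly the given words.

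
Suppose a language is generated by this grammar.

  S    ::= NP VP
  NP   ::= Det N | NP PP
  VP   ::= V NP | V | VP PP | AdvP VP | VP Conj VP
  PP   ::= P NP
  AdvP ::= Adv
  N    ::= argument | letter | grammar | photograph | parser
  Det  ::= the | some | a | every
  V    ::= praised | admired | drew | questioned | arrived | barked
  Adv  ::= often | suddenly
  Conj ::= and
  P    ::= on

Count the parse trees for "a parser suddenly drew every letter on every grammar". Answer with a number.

3

Two of the 3 distinct bracketings:
[S [NP [Det a] [N parser]] [VP [VP [AdvP [Adv suddenly]] [VP [V drew] [NP [Det every] [N letter]]]] [PP [P on] [NP [Det every] [N grammar]]]]]
[S [NP [Det a] [N parser]] [VP [AdvP [Adv suddenly]] [VP [V drew] [NP [NP [Det every] [N letter]] [PP [P on] [NP [Det every] [N grammar]]]]]]]
The difference turns on whether NP → NP PP is used at the relevant span, versus an alternative expansion of NP.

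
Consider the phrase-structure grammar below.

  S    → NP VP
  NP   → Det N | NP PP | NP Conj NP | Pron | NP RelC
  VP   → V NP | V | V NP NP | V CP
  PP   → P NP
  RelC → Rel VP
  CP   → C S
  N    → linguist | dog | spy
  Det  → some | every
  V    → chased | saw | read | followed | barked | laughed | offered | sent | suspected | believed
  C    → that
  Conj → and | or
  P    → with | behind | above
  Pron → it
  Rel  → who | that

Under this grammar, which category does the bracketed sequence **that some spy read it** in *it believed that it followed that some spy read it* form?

[S [NP [Pron it]] [VP [V believed] [CP [C that] [S [NP [Pron it]] [VP [V followed] [CP [C that] [S [NP [Det some] [N spy]] [VP [V read] [NP [Pron it]]]]]]]]]]
The span 'that some spy read it' is the CP node built by CP → C S.

CP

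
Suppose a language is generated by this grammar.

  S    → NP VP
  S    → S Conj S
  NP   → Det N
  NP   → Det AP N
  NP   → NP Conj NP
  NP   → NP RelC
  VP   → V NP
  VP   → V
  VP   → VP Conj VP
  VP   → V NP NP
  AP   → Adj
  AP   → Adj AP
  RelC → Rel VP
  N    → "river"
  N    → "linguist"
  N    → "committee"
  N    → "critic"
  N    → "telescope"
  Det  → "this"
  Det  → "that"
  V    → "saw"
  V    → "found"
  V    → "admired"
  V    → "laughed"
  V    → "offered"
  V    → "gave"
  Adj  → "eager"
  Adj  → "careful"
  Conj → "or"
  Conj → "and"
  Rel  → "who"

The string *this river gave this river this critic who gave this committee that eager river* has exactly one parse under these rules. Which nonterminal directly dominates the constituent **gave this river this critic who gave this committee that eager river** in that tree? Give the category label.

S
  NP
    Det: this
    N: river
  VP
    V: gave
    NP
      Det: this
      N: river
    NP
      NP
        Det: this
        N: critic
      RelC
        Rel: who
        VP
          V: gave
          NP
            Det: this
            N: committee
          NP
            Det: that
            AP
              Adj: eager
            N: river
The span 'gave this river this critic who gave this committee that eager river' is the VP node built by VP → V NP NP.
Its mother is the S built by S → NP VP.

S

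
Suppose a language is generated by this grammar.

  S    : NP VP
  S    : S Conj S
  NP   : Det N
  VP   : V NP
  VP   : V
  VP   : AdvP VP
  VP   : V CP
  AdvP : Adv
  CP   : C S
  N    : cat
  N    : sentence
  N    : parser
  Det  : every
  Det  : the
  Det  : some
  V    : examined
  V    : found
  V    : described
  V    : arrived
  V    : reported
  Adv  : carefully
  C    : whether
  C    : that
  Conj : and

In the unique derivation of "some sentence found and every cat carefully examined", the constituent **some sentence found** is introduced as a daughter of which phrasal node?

[S [S [NP [Det some] [N sentence]] [VP [V found]]] [Conj and] [S [NP [Det every] [N cat]] [VP [AdvP [Adv carefully]] [VP [V examined]]]]]
The span 'some sentence found' is the S node built by S → NP VP.
Its mother is the S built by S → S Conj S.

S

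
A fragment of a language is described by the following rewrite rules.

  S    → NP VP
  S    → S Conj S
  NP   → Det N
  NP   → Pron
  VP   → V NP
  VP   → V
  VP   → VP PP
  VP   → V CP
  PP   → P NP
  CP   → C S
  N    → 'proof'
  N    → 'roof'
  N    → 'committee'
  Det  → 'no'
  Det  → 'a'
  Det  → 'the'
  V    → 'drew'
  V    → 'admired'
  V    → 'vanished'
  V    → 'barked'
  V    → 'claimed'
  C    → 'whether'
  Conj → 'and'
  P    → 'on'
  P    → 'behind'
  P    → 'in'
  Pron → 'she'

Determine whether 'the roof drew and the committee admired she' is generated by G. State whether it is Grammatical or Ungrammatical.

Grammatical

S
  S
    NP
      Det: the
      N: roof
    VP
      V: drew
  Conj: and
  S
    NP
      Det: the
      N: committee
    VP
      V: admired
      NP
        Pron: she
Every word is introduced by a lexical rule and the phrasal rules combine the resulting categories into a single S.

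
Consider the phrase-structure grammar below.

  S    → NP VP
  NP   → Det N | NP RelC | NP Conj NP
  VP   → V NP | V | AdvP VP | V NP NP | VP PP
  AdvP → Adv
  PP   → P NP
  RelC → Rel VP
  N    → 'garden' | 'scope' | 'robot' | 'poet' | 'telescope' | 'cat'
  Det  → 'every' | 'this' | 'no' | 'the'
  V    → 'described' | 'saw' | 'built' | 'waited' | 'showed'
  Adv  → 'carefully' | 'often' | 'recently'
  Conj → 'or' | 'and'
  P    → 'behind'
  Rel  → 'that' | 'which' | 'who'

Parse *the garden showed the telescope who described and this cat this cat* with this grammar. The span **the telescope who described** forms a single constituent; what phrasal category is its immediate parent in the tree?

NP

[S [NP [Det the] [N garden]] [VP [V showed] [NP [NP [NP [Det the] [N telescope]] [RelC [Rel who] [VP [V described]]]] [Conj and] [NP [Det this] [N cat]]] [NP [Det this] [N cat]]]]
The span 'the telescope who described' is the NP node built by NP → NP RelC.
Its mother is the NP built by NP → NP Conj NP.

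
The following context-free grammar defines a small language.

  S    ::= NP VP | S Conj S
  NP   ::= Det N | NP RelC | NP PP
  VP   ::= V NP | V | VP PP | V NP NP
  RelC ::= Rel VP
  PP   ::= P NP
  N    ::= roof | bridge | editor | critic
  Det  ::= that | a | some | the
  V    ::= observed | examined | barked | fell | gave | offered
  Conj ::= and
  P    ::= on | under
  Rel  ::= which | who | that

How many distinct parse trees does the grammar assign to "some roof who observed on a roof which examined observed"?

4

Two of the 4 distinct bracketings:
[S [NP [NP [Det some] [N roof]] [RelC [Rel who] [VP [VP [V observed]] [PP [P on] [NP [NP [Det a] [N roof]] [RelC [Rel which] [VP [V examined]]]]]]]] [VP [V observed]]]
[S [NP [NP [NP [Det some] [N roof]] [RelC [Rel who] [VP [VP [V observed]] [PP [P on] [NP [Det a] [N roof]]]]]] [RelC [Rel which] [VP [V examined]]]] [VP [V observed]]]
The trees differ in how a recursive rule is bracketed over the same span.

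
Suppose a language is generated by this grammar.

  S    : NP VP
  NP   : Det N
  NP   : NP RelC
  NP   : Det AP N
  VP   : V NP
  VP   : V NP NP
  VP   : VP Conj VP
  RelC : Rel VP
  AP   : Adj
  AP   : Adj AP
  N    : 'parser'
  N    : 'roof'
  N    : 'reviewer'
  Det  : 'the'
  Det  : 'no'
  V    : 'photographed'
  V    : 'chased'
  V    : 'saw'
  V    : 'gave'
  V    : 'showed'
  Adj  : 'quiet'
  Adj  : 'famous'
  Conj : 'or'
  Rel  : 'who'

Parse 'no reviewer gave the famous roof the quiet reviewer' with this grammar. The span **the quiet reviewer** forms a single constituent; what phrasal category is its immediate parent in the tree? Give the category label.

[S [NP [Det no] [N reviewer]] [VP [V gave] [NP [Det the] [AP [Adj famous]] [N roof]] [NP [Det the] [AP [Adj quiet]] [N reviewer]]]]
The span 'the quiet reviewer' is the NP node built by NP → Det AP N.
Its mother is the VP built by VP → V NP NP.

VP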